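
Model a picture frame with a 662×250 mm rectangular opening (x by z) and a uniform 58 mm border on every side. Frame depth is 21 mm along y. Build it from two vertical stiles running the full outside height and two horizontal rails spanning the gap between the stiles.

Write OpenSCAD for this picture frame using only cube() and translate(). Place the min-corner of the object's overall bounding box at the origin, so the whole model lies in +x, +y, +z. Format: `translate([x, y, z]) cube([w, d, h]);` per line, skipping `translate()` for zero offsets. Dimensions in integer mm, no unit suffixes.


cube([58, 21, 366]);
translate([720, 0, 0]) cube([58, 21, 366]);
translate([58, 0, 0]) cube([662, 21, 58]);
translate([58, 0, 308]) cube([662, 21, 58]);


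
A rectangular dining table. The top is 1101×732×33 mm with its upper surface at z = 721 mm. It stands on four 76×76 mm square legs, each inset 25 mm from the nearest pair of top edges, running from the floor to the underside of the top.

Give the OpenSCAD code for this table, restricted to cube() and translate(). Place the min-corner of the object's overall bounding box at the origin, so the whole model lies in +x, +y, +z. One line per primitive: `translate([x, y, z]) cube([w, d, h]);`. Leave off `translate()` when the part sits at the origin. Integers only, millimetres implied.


translate([0, 0, 688]) cube([1101, 732, 33]);
translate([25, 25, 0]) cube([76, 76, 688]);
translate([1000, 25, 0]) cube([76, 76, 688]);
translate([25, 631, 0]) cube([76, 76, 688]);
translate([1000, 631, 0]) cube([76, 76, 688]);


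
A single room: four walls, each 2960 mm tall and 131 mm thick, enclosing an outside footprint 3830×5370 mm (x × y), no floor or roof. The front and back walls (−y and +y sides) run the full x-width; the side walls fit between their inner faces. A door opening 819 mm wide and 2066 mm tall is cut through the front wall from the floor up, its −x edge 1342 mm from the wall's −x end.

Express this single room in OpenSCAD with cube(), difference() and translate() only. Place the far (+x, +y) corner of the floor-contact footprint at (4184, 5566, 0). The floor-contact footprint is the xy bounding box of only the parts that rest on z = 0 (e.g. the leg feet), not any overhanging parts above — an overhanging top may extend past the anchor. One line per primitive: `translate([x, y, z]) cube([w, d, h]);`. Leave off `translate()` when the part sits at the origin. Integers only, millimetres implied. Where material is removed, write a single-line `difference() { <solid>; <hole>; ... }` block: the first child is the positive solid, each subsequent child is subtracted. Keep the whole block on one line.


difference() { translate([354, 196, 0]) cube([3830, 131, 2960]); translate([1696, 196, 0]) cube([819, 131, 2066]); }
translate([354, 5435, 0]) cube([3830, 131, 2960]);
translate([354, 327, 0]) cube([131, 5108, 2960]);
translate([4053, 327, 0]) cube([131, 5108, 2960]);


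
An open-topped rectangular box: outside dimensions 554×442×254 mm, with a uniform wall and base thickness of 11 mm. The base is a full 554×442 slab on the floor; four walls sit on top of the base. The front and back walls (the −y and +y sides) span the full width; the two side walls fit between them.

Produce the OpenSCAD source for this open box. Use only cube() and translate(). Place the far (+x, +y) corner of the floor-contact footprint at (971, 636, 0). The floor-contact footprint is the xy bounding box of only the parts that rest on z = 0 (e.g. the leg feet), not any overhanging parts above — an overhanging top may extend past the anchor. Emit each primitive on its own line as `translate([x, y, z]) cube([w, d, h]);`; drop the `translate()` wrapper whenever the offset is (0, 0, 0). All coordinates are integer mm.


translate([417, 194, 0]) cube([554, 442, 11]);
translate([417, 194, 11]) cube([554, 11, 243]);
translate([417, 625, 11]) cube([554, 11, 243]);
translate([417, 205, 11]) cube([11, 420, 243]);
translate([960, 205, 11]) cube([11, 420, 243]);


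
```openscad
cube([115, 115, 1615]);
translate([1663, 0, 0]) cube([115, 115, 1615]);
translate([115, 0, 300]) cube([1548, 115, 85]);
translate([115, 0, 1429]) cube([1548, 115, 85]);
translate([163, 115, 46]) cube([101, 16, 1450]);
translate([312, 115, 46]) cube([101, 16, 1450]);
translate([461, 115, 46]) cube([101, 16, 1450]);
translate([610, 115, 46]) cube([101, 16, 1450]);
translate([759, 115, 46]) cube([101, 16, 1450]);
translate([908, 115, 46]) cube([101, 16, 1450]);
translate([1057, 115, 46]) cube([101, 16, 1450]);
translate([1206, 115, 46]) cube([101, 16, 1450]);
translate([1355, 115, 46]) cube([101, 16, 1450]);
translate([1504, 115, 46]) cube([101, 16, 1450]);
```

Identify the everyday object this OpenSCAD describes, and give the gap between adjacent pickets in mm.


A fence section. The picket gap is 48 mm.

Two posts, two rails, 10 pickets — a fence section. Span 1548 mm holds 10 pickets of 101 mm with 11 equal gaps: ⌊(1548 − 10·101) / 11⌋ = 48 mm.


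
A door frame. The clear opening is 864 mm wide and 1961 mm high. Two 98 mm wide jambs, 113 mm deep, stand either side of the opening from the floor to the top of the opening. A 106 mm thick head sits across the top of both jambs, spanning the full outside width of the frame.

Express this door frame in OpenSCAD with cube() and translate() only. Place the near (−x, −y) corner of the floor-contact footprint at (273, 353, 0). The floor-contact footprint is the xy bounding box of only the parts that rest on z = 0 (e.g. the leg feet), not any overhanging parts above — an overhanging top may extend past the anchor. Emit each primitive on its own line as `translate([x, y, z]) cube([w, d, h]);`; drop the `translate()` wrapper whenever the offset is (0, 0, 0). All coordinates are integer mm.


translate([273, 353, 0]) cube([98, 113, 1961]);
translate([1235, 353, 0]) cube([98, 113, 1961]);
translate([273, 353, 1961]) cube([1060, 113, 106]);


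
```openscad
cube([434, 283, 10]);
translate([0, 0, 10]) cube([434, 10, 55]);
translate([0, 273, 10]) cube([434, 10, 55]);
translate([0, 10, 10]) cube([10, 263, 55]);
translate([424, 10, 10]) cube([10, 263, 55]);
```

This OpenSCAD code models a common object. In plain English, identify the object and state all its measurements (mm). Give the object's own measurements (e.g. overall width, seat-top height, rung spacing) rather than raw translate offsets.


An open-topped rectangular box: outside dimensions 434×283×65 mm, with a uniform wall and base thickness of 10 mm. The base is a full 434×283 slab on the floor; four walls sit on top of the base. The front and back walls (the −y and +y sides) span the full width; the two side walls fit between them.


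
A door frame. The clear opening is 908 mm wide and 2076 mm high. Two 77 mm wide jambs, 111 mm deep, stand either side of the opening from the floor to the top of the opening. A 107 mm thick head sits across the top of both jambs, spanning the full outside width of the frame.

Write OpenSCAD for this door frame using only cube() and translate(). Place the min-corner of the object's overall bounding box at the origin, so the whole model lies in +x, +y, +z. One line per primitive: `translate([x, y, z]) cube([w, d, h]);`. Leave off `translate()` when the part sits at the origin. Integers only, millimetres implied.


cube([77, 111, 2076]);
translate([985, 0, 0]) cube([77, 111, 2076]);
translate([0, 0, 2076]) cube([1062, 111, 107]);


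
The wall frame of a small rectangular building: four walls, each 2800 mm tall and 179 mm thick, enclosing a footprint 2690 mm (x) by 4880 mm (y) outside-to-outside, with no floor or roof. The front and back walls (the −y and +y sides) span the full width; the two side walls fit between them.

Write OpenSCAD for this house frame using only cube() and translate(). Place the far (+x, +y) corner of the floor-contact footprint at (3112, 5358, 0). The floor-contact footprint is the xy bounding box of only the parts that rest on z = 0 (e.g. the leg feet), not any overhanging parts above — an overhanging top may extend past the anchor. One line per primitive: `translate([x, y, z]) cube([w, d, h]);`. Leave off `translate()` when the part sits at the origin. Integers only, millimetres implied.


translate([422, 478, 0]) cube([2690, 179, 2800]);
translate([422, 5179, 0]) cube([2690, 179, 2800]);
translate([422, 657, 0]) cube([179, 4522, 2800]);
translate([2933, 657, 0]) cube([179, 4522, 2800]);


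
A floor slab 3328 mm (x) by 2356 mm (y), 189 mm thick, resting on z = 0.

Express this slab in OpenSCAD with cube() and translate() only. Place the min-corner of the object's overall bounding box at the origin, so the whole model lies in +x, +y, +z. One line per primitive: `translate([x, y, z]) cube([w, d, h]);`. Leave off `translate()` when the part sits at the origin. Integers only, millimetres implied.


cube([3328, 2356, 189]);


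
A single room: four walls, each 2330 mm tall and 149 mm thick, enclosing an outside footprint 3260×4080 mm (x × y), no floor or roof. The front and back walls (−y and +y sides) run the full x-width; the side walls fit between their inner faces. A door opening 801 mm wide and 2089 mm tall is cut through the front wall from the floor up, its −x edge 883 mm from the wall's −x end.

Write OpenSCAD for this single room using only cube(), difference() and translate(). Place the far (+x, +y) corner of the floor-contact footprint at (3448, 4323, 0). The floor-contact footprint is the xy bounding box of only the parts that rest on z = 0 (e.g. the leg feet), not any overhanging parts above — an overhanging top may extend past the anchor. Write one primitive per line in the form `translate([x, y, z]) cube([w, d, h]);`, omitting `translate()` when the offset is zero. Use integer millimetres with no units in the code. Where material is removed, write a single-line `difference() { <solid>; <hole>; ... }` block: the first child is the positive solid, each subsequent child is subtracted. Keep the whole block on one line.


difference() { translate([188, 243, 0]) cube([3260, 149, 2330]); translate([1071, 243, 0]) cube([801, 149, 2089]); }
translate([188, 4174, 0]) cube([3260, 149, 2330]);
translate([188, 392, 0]) cube([149, 3782, 2330]);
translate([3299, 392, 0]) cube([149, 3782, 2330]);


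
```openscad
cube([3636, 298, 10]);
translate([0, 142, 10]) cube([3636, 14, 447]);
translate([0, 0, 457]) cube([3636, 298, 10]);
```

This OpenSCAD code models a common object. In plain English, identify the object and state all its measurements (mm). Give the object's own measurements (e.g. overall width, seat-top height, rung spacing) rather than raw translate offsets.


An I-beam lying along x, 3636 mm long. Overall section height 467 mm. Two flanges 298 mm wide (y) and 10 mm thick, one on the floor and one at the top; a web 14 mm thick runs between them, centred on the flange width.


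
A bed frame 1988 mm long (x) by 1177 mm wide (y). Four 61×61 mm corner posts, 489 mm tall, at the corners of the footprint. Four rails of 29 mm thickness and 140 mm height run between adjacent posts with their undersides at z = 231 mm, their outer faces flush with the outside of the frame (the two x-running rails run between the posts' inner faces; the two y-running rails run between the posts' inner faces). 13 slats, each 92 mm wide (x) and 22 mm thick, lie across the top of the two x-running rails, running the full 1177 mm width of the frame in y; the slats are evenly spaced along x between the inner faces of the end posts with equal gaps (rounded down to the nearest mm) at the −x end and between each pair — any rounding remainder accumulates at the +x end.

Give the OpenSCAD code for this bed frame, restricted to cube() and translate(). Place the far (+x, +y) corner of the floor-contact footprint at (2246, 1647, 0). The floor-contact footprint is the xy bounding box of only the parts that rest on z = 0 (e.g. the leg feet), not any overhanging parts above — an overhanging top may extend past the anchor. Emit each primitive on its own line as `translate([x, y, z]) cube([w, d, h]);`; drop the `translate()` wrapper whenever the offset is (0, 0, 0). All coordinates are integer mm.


translate([258, 470, 0]) cube([61, 61, 489]);
translate([258, 1586, 0]) cube([61, 61, 489]);
translate([2185, 470, 0]) cube([61, 61, 489]);
translate([2185, 1586, 0]) cube([61, 61, 489]);
translate([319, 470, 231]) cube([1866, 29, 140]);
translate([319, 1618, 231]) cube([1866, 29, 140]);
translate([258, 531, 231]) cube([29, 1055, 140]);
translate([2217, 531, 231]) cube([29, 1055, 140]);
translate([366, 470, 371]) cube([92, 1177, 22]);
translate([505, 470, 371]) cube([92, 1177, 22]);
translate([644, 470, 371]) cube([92, 1177, 22]);
translate([783, 470, 371]) cube([92, 1177, 22]);
translate([922, 470, 371]) cube([92, 1177, 22]);
translate([1061, 470, 371]) cube([92, 1177, 22]);
translate([1200, 470, 371]) cube([92, 1177, 22]);
translate([1339, 470, 371]) cube([92, 1177, 22]);
translate([1478, 470, 371]) cube([92, 1177, 22]);
translate([1617, 470, 371]) cube([92, 1177, 22]);
translate([1756, 470, 371]) cube([92, 1177, 22]);
translate([1895, 470, 371]) cube([92, 1177, 22]);
translate([2034, 470, 371]) cube([92, 1177, 22]);


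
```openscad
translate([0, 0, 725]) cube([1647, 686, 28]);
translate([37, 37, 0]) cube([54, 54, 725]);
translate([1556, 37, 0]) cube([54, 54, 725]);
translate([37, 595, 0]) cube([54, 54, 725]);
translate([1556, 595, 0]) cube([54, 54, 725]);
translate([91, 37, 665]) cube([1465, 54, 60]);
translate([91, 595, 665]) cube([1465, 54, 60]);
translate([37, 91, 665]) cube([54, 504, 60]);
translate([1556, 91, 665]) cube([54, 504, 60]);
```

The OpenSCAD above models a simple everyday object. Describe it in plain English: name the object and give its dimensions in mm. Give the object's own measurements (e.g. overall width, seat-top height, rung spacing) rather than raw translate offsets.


A table: top 1647 mm (x) × 686 mm (y), 28 mm thick, upper face at z = 753 mm, on four 54×54 mm square legs, each inset 37 mm from the nearest pair of top edges from z = 0 to the bottom of the top. Four apron rails, 54 mm thick and 60 mm tall, run between adjacent legs with their top edges flush with the underside of the top and their outer faces flush with the legs' outer faces.


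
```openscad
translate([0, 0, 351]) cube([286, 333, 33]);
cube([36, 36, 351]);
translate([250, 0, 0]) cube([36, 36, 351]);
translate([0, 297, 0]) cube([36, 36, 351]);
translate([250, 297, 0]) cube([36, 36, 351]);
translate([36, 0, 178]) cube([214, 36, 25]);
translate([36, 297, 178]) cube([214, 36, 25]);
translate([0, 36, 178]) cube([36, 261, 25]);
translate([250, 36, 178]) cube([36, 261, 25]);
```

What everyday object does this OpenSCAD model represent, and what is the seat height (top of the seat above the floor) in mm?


A stool. The seat height is 384 mm.

A 286×333×33 slab at z = 351 on four corner posts — a stool. The seat top is 351 + 33 = 384 mm.


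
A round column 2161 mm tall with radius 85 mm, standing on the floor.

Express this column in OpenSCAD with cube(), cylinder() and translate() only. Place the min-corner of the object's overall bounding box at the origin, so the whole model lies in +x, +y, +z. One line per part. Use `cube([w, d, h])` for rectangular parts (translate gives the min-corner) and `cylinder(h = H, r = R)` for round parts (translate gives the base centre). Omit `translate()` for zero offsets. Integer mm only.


translate([85, 85, 0]) cylinder(h = 2161, r = 85);


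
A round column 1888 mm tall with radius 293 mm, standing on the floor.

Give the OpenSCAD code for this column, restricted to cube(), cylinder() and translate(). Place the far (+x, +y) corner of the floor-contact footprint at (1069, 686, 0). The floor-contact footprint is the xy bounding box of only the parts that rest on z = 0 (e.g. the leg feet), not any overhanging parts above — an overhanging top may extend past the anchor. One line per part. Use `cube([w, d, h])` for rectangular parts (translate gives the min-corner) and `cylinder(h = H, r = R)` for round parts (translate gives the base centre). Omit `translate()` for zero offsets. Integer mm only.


translate([776, 393, 0]) cylinder(h = 1888, r = 293);


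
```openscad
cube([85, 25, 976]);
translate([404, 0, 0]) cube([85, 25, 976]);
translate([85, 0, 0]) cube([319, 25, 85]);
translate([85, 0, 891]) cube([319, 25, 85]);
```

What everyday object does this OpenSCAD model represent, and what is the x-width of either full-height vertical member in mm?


A picture frame. The border width is 85 mm.

Four thin pieces enclosing a rectangular opening — a picture frame. The two full-height stiles are 976 mm tall; the top rail sits at z = 891 and is 85 mm tall, so the border above the opening is 976 − 891 = 85 mm, matching the stile x-width.


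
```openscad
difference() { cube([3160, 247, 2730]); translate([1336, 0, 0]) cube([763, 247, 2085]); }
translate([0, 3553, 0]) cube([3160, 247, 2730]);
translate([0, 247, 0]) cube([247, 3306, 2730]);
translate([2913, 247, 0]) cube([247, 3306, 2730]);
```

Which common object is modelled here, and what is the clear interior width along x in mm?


A single room. The interior width is 2666 mm.

Four walls enclosing a rectangle with a door in the front wall — a room. Outside width 3160 minus two 247 mm walls gives 2666 mm.


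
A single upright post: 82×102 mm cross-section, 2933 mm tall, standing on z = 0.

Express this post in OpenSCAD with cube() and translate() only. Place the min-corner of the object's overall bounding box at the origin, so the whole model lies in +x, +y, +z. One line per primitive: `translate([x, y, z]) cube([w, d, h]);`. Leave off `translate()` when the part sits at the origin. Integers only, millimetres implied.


cube([82, 102, 2933]);


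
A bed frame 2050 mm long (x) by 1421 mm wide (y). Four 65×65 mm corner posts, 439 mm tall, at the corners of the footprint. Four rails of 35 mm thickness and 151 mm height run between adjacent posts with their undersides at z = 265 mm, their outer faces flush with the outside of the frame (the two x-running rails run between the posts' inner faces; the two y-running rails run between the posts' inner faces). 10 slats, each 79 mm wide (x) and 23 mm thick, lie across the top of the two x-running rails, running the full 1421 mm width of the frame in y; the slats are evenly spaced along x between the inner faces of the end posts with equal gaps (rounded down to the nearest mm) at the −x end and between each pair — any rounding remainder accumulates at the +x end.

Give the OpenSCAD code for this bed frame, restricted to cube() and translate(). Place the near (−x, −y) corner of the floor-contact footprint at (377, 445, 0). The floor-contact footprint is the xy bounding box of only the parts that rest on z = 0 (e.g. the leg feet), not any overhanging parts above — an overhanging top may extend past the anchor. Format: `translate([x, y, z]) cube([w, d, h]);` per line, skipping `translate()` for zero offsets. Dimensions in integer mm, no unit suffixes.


translate([377, 445, 0]) cube([65, 65, 439]);
translate([377, 1801, 0]) cube([65, 65, 439]);
translate([2362, 445, 0]) cube([65, 65, 439]);
translate([2362, 1801, 0]) cube([65, 65, 439]);
translate([442, 445, 265]) cube([1920, 35, 151]);
translate([442, 1831, 265]) cube([1920, 35, 151]);
translate([377, 510, 265]) cube([35, 1291, 151]);
translate([2392, 510, 265]) cube([35, 1291, 151]);
translate([544, 445, 416]) cube([79, 1421, 23]);
translate([725, 445, 416]) cube([79, 1421, 23]);
translate([906, 445, 416]) cube([79, 1421, 23]);
translate([1087, 445, 416]) cube([79, 1421, 23]);
translate([1268, 445, 416]) cube([79, 1421, 23]);
translate([1449, 445, 416]) cube([79, 1421, 23]);
translate([1630, 445, 416]) cube([79, 1421, 23]);
translate([1811, 445, 416]) cube([79, 1421, 23]);
translate([1992, 445, 416]) cube([79, 1421, 23]);
translate([2173, 445, 416]) cube([79, 1421, 23]);


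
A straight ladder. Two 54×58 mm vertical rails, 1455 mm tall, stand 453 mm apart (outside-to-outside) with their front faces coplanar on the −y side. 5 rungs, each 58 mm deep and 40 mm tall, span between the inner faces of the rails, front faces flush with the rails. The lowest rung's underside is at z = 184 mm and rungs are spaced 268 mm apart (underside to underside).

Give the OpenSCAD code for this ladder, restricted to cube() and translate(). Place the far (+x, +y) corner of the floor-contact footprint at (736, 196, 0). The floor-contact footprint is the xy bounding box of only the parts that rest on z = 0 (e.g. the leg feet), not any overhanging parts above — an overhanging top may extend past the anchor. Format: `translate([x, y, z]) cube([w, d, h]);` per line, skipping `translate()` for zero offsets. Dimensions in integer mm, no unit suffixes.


translate([283, 138, 0]) cube([54, 58, 1455]);
translate([682, 138, 0]) cube([54, 58, 1455]);
translate([337, 138, 184]) cube([345, 58, 40]);
translate([337, 138, 452]) cube([345, 58, 40]);
translate([337, 138, 720]) cube([345, 58, 40]);
translate([337, 138, 988]) cube([345, 58, 40]);
translate([337, 138, 1256]) cube([345, 58, 40]);


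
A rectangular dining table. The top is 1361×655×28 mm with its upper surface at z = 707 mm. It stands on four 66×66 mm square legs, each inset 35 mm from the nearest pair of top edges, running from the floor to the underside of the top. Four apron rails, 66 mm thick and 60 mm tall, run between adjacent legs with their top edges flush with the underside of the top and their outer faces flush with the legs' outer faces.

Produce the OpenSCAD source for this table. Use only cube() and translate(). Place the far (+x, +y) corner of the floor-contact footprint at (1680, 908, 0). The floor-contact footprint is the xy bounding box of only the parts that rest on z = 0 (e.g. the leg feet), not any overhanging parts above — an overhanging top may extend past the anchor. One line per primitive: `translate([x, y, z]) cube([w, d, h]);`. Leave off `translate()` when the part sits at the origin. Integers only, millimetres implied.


// leg_h = 707 - 28 = 679
// apron z = 679 - 60 = 619
translate([354, 288, 679]) cube([1361, 655, 28]);
translate([389, 323, 0]) cube([66, 66, 679]);
translate([1614, 323, 0]) cube([66, 66, 679]);
translate([389, 842, 0]) cube([66, 66, 679]);
translate([1614, 842, 0]) cube([66, 66, 679]);
translate([455, 323, 619]) cube([1159, 66, 60]);
translate([455, 842, 619]) cube([1159, 66, 60]);
translate([389, 389, 619]) cube([66, 453, 60]);
translate([1614, 389, 619]) cube([66, 453, 60]);


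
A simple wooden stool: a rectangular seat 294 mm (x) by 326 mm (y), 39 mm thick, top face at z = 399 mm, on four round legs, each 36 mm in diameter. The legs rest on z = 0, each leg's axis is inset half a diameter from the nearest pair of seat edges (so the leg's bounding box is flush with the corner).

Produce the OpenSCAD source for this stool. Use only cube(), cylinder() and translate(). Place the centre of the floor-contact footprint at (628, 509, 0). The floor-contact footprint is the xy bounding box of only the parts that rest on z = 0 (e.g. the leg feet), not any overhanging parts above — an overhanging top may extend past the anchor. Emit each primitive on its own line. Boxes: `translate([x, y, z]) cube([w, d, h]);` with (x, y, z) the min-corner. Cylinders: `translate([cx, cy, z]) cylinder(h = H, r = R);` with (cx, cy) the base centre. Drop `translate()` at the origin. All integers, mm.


translate([481, 346, 360]) cube([294, 326, 39]);
translate([499, 364, 0]) cylinder(h = 360, r = 18);
translate([757, 364, 0]) cylinder(h = 360, r = 18);
translate([499, 654, 0]) cylinder(h = 360, r = 18);
translate([757, 654, 0]) cylinder(h = 360, r = 18);


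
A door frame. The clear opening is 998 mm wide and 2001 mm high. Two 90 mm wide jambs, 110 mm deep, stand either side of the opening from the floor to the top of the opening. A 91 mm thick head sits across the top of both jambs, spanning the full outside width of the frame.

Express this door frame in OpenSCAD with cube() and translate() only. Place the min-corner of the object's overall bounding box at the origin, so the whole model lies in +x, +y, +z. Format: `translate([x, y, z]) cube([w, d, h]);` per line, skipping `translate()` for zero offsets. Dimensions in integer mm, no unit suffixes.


cube([90, 110, 2001]);
translate([1088, 0, 0]) cube([90, 110, 2001]);
translate([0, 0, 2001]) cube([1178, 110, 91]);


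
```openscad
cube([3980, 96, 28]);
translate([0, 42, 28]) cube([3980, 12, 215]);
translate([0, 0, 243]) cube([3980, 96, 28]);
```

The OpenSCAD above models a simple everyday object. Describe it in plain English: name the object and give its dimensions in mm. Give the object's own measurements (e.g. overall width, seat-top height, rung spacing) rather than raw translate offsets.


An I-beam lying along x, 3980 mm long. Overall section height 271 mm. Two flanges 96 mm wide (y) and 28 mm thick, one on the floor and one at the top; a web 12 mm thick runs between them, centred on the flange width.


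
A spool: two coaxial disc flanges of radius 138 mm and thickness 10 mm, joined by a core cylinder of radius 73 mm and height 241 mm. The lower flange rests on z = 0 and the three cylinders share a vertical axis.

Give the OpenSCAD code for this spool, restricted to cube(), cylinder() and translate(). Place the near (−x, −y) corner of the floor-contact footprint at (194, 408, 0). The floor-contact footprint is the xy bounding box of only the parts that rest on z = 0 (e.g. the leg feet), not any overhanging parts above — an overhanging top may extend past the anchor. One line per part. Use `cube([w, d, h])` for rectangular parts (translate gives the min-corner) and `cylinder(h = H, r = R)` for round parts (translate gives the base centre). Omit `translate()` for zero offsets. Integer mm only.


translate([332, 546, 0]) cylinder(h = 10, r = 138);
translate([332, 546, 10]) cylinder(h = 241, r = 73);
translate([332, 546, 251]) cylinder(h = 10, r = 138);


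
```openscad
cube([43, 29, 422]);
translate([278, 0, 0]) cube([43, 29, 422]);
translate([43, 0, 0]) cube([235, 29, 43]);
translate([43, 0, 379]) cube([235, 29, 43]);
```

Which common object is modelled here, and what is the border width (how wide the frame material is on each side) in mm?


A picture frame. The border width is 43 mm.

Four thin pieces enclosing a rectangular opening — a picture frame. The two full-height stiles are 422 mm tall; the top rail sits at z = 379 and is 43 mm tall, so the border above the opening is 422 − 379 = 43 mm, matching the stile x-width.


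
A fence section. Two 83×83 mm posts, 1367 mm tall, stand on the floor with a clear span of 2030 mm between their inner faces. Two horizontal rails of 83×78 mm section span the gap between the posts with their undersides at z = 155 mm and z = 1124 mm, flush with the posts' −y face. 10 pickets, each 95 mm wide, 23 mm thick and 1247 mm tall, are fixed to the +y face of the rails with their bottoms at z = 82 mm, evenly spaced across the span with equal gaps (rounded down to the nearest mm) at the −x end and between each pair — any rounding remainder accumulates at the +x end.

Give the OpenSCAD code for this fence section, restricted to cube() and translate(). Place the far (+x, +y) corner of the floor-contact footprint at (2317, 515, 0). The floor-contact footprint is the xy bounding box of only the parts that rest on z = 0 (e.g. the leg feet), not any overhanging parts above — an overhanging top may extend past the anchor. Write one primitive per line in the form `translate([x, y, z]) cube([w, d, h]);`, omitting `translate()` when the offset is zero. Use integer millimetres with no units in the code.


translate([121, 432, 0]) cube([83, 83, 1367]);
translate([2234, 432, 0]) cube([83, 83, 1367]);
translate([204, 432, 155]) cube([2030, 83, 78]);
translate([204, 432, 1124]) cube([2030, 83, 78]);
translate([302, 515, 82]) cube([95, 23, 1247]);
translate([495, 515, 82]) cube([95, 23, 1247]);
translate([688, 515, 82]) cube([95, 23, 1247]);
translate([881, 515, 82]) cube([95, 23, 1247]);
translate([1074, 515, 82]) cube([95, 23, 1247]);
translate([1267, 515, 82]) cube([95, 23, 1247]);
translate([1460, 515, 82]) cube([95, 23, 1247]);
translate([1653, 515, 82]) cube([95, 23, 1247]);
translate([1846, 515, 82]) cube([95, 23, 1247]);
translate([2039, 515, 82]) cube([95, 23, 1247]);


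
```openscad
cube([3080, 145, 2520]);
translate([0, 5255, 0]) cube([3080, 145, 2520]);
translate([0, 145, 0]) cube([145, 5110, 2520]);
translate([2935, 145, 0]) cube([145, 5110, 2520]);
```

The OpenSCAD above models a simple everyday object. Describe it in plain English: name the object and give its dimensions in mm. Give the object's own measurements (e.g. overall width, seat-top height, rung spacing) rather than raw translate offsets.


The wall frame of a small rectangular building: four walls, each 2520 mm tall and 145 mm thick, enclosing a footprint 3080 mm (x) by 5400 mm (y) outside-to-outside, with no floor or roof. The front and back walls (the −y and +y sides) span the full width; the two side walls fit between them.


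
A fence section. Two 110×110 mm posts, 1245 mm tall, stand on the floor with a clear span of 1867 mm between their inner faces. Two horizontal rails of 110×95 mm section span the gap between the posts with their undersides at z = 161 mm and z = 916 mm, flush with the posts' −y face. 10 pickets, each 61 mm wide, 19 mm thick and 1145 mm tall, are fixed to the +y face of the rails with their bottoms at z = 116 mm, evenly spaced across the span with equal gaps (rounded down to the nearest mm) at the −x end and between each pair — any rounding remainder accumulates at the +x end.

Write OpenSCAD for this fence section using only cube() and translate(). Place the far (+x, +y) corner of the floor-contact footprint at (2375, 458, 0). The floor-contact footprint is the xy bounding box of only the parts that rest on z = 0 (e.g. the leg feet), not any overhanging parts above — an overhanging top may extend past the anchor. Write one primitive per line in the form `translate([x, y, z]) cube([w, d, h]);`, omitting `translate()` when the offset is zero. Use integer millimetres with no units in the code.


translate([288, 348, 0]) cube([110, 110, 1245]);
translate([2265, 348, 0]) cube([110, 110, 1245]);
translate([398, 348, 161]) cube([1867, 110, 95]);
translate([398, 348, 916]) cube([1867, 110, 95]);
translate([512, 458, 116]) cube([61, 19, 1145]);
translate([687, 458, 116]) cube([61, 19, 1145]);
translate([862, 458, 116]) cube([61, 19, 1145]);
translate([1037, 458, 116]) cube([61, 19, 1145]);
translate([1212, 458, 116]) cube([61, 19, 1145]);
translate([1387, 458, 116]) cube([61, 19, 1145]);
translate([1562, 458, 116]) cube([61, 19, 1145]);
translate([1737, 458, 116]) cube([61, 19, 1145]);
translate([1912, 458, 116]) cube([61, 19, 1145]);
translate([2087, 458, 116]) cube([61, 19, 1145]);


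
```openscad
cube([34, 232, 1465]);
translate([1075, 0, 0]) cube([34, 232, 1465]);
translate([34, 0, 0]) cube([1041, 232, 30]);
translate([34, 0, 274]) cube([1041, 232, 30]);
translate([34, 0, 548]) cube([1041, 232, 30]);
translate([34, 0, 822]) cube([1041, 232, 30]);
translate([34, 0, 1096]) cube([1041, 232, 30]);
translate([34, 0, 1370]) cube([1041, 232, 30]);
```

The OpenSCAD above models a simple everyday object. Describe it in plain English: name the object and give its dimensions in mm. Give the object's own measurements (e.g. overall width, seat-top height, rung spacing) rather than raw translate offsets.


An open bookshelf. Two side panels, each 34 mm thick, 232 mm deep and 1465 mm tall, stand 1109 mm apart (outside-to-outside). Between them sit 6 shelves, each 30 mm thick and 232 mm deep, spanning the full gap between the sides. The bottom shelf rests on the floor (its underside at z = 0) and the clear gap between one shelf's top and the next shelf's underside is 244 mm.


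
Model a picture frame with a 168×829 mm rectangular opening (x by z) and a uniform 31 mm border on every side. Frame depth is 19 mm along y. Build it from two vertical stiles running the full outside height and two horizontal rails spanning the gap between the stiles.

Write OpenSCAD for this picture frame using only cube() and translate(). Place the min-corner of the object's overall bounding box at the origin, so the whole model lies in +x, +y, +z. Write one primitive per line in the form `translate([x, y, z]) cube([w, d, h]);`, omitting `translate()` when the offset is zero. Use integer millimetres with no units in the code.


cube([31, 19, 891]);
translate([199, 0, 0]) cube([31, 19, 891]);
translate([31, 0, 0]) cube([168, 19, 31]);
translate([31, 0, 860]) cube([168, 19, 31]);


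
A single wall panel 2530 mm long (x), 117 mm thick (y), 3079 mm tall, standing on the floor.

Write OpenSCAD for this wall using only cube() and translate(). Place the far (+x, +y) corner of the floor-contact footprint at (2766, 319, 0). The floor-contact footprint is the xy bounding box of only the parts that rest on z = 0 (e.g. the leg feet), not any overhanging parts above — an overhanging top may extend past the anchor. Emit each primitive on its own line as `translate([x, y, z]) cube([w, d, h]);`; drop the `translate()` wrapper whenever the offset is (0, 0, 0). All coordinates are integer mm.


translate([236, 202, 0]) cube([2530, 117, 3079]);


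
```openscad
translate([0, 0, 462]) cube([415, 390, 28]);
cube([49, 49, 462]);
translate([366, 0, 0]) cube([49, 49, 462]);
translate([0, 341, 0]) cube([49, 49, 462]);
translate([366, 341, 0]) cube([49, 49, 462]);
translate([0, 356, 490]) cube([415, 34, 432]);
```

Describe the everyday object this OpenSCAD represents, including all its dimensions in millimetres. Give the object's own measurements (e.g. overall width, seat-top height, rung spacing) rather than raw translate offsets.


A chair. The seat is a 415×390×28 mm slab with its top at z = 490 mm, on four 49×49 mm corner legs (flush with the seat edges, standing on z = 0). A flat backrest 34 mm thick, 432 mm tall, spans the full seat width and rises from the seat top along its +y edge, rear face flush with the rear of the seat.


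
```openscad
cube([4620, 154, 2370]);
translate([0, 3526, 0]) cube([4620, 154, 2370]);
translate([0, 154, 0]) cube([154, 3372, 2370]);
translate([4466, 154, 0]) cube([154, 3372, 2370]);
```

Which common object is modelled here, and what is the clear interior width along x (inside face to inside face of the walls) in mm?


A house (or room) frame. The interior width is 4312 mm.

Four 2370 mm walls enclosing a rectangle with no floor or roof — a room or house frame. Outside width is 4620 mm and wall thickness is 154 mm, so the interior width is 4620 − 2 × 154 = 4312 mm.


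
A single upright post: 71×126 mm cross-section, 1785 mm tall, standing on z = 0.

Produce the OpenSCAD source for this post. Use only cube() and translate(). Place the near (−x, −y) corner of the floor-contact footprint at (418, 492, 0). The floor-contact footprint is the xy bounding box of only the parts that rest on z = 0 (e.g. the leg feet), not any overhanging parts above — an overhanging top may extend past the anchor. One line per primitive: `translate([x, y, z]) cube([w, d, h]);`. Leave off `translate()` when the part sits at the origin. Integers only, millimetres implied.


translate([418, 492, 0]) cube([71, 126, 1785]);


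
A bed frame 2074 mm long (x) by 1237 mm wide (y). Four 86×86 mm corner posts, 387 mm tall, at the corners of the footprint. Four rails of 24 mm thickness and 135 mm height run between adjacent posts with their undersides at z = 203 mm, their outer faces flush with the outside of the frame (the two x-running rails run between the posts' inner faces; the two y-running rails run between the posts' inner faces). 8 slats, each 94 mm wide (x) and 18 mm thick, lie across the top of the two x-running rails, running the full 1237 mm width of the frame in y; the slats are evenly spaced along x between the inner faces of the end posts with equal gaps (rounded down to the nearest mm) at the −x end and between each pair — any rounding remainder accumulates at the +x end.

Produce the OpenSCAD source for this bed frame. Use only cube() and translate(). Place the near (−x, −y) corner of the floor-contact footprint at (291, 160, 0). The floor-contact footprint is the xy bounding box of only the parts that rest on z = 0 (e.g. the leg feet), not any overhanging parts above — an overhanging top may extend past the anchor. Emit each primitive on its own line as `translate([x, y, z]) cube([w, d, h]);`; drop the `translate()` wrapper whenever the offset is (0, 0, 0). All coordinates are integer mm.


translate([291, 160, 0]) cube([86, 86, 387]);
translate([291, 1311, 0]) cube([86, 86, 387]);
translate([2279, 160, 0]) cube([86, 86, 387]);
translate([2279, 1311, 0]) cube([86, 86, 387]);
translate([377, 160, 203]) cube([1902, 24, 135]);
translate([377, 1373, 203]) cube([1902, 24, 135]);
translate([291, 246, 203]) cube([24, 1065, 135]);
translate([2341, 246, 203]) cube([24, 1065, 135]);
translate([504, 160, 338]) cube([94, 1237, 18]);
translate([725, 160, 338]) cube([94, 1237, 18]);
translate([946, 160, 338]) cube([94, 1237, 18]);
translate([1167, 160, 338]) cube([94, 1237, 18]);
translate([1388, 160, 338]) cube([94, 1237, 18]);
translate([1609, 160, 338]) cube([94, 1237, 18]);
translate([1830, 160, 338]) cube([94, 1237, 18]);
translate([2051, 160, 338]) cube([94, 1237, 18]);


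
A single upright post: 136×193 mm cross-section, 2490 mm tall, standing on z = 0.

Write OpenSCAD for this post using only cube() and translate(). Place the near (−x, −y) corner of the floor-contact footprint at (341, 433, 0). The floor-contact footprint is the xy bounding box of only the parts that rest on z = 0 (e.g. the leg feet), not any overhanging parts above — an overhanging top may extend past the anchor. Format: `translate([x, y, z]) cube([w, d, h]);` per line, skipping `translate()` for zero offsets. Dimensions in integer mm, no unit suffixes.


translate([341, 433, 0]) cube([136, 193, 2490]);


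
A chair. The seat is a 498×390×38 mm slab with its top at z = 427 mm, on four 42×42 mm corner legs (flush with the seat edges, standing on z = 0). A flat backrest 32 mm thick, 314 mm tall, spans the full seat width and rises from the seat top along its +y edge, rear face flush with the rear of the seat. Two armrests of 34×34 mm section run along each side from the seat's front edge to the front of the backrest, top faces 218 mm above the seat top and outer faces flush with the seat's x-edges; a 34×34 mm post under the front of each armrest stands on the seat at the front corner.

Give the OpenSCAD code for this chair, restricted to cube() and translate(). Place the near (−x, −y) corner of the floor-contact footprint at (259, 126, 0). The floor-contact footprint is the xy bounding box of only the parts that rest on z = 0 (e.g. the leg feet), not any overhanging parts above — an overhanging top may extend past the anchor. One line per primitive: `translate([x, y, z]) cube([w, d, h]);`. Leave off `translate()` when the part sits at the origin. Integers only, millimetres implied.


translate([259, 126, 389]) cube([498, 390, 38]);
translate([259, 126, 0]) cube([42, 42, 389]);
translate([715, 126, 0]) cube([42, 42, 389]);
translate([259, 474, 0]) cube([42, 42, 389]);
translate([715, 474, 0]) cube([42, 42, 389]);
translate([259, 484, 427]) cube([498, 32, 314]);
translate([259, 126, 611]) cube([34, 358, 34]);
translate([723, 126, 611]) cube([34, 358, 34]);
translate([259, 126, 427]) cube([34, 34, 184]);
translate([723, 126, 427]) cube([34, 34, 184]);


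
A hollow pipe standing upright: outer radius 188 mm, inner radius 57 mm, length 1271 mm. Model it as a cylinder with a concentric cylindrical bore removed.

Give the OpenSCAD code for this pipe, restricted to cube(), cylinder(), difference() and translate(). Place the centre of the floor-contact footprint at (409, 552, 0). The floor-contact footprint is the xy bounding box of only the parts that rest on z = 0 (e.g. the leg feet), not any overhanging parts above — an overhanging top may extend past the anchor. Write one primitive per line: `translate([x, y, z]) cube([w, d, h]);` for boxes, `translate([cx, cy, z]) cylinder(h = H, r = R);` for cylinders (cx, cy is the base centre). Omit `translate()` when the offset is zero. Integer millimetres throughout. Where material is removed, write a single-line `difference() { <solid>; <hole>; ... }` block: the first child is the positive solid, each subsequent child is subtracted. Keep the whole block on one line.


difference() { translate([409, 552, 0]) cylinder(h = 1271, r = 188); translate([409, 552, 0]) cylinder(h = 1271, r = 57); }
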